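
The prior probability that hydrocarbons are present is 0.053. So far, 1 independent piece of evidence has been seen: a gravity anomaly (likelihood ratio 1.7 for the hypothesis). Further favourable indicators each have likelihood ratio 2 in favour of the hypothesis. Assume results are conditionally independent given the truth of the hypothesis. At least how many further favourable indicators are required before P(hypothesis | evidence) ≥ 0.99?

Prior odds = 0.053/0.947 = 53/947.
Bayes factor of the evidence already in hand = 1.7.
Odds after that evidence = (53/947) × 1.7 = 901/9470.
Target odds = 0.99/0.01 = 99.
Need 2ⁿ ≥ 99 ÷ (901/9470) = 937530/901.
2¹⁰ = 1024 falls short of 937530/901 but 2¹¹ = 2048 reaches it, so n = 11.

11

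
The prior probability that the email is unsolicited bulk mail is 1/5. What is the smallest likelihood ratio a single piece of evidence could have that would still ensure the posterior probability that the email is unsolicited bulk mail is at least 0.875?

28

Prior odds = 0.2/0.8 = 0.25.
Target odds = 0.875/0.125 = 7.
Required Bayes factor = 7 ÷ 0.25 = 28.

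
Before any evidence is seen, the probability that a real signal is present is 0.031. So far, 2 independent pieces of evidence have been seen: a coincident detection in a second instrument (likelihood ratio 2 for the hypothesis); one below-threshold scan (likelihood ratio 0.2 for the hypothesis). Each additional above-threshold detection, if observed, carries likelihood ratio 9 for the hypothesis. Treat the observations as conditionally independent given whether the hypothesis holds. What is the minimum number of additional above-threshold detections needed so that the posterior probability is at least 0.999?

Prior odds = 0.031/0.969 = 31/969.
Combined Bayes factor of the evidence already in hand = 2 × 0.2 = 0.4.
Odds after that evidence = (31/969) × 0.4 = 62/4845.
Target odds = 0.999/0.001 = 999.
Need 9ⁿ ≥ 999 ÷ (62/4845) = 4840155/62.
9⁵ = 59049 falls short of 4840155/62 but 9⁶ = 531441 reaches it, so n = 6.

6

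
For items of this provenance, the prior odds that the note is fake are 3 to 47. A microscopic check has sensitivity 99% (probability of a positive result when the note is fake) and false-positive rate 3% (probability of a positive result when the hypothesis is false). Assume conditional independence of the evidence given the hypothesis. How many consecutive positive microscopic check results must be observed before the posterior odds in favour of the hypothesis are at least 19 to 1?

2

Prior odds = 3/47.
Likelihood ratio of a positive result = 0.99/0.03 = 33.
Target odds = 19.
Require 33ⁿ ≥ 19 ÷ (3/47) = 893/3.
33¹ = 33 falls short of 893/3 but 33² = 1089 reaches it, so n = 2.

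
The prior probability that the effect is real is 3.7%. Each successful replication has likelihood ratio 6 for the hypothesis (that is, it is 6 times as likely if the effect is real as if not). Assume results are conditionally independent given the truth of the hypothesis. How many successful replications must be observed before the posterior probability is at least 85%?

Prior odds = 0.037/0.963 = 37/963.
Likelihood ratio per successful replication = 6.
Target odds: 0.85 ÷ 0.15 = 17/3.
Require 6ⁿ ≥ 17/3 ÷ (37/963) = 5457/37.
6² = 36 falls short of 5457/37 but 6³ = 216 reaches it, so n = 3.

3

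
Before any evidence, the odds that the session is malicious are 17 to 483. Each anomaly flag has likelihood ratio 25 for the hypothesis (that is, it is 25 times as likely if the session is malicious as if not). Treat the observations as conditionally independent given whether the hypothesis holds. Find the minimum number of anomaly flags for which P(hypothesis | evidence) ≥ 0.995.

3

Prior odds = 17/483.
Likelihood ratio per anomaly flag = 25.
Target odds: 0.995 ÷ 0.005 = 199.
Require 25ⁿ ≥ 199 ÷ (17/483) = 96117/17.
25² = 625 falls short of 96117/17 but 25³ = 15625 reaches it, so n = 3.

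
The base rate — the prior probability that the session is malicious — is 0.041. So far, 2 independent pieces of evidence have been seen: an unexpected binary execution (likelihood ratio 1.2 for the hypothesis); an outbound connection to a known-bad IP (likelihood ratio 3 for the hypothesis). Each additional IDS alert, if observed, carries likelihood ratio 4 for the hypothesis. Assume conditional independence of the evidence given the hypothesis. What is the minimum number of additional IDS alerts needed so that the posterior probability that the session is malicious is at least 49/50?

Prior odds = 0.041/0.959 = 41/959.
Combined Bayes factor of the evidence already in hand = 1.2 × 3 = 3.6.
Odds after that evidence = (41/959) × 3.6 = 738/4795.
Target odds = 0.98/0.02 = 49.
Need 4ⁿ ≥ 49 ÷ (738/4795) = 234955/738.
4⁴ = 256 falls short of 234955/738 but 4⁵ = 1024 reaches it, so n = 5.

5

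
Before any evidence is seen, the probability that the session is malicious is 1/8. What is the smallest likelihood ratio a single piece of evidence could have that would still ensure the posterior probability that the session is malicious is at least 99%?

693

Prior odds = 0.125/0.875 = 1/7.
Target odds = 0.99/0.01 = 99.
Required Bayes factor = 99 ÷ (1/7) = 693.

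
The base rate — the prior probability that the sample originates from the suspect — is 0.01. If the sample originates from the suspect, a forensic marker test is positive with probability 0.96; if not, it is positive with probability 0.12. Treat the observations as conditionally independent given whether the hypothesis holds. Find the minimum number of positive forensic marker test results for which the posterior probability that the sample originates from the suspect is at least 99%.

5

Prior odds: 0.01 ÷ 0.99 = 1/99.
Likelihood ratio of a positive = 0.96/0.12 = 8.
Target posterior odds = 0.99/0.01 = 99.
Need (1/99) × 8ⁿ ≥ 99, i.e. 8ⁿ ≥ 9801.
8⁴ = 4096 falls short of 9801 but 8⁵ = 32768 reaches it, so n = 5.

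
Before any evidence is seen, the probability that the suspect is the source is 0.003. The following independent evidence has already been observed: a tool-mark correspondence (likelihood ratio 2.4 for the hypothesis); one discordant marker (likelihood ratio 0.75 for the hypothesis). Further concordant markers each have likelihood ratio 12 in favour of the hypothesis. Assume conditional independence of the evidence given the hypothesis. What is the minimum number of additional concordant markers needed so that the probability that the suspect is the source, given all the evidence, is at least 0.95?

Prior odds = 0.003/0.997 = 3/997.
Combined Bayes factor of the evidence already in hand = 2.4 × 0.75 = 1.8.
Odds after that evidence = (3/997) × 1.8 = 27/4985.
Target odds = 0.95/0.05 = 19.
Need 12ⁿ ≥ 19 ÷ (27/4985) = 94715/27.
12³ = 1728 falls short of 94715/27 but 12⁴ = 20736 reaches it, so n = 4.

4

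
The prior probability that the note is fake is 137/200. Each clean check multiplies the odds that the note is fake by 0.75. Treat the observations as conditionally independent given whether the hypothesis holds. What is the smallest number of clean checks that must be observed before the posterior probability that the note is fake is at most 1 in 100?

Prior odds: 0.685 ÷ 0.315 = 137/63.
Likelihood ratio per clean check = 0.75.
Target posterior odds = 0.01/0.99 = 1/99.
Require 0.75ⁿ ≤ 1/99 ÷ (137/63) = 7/1507.
0.75¹⁸ ≈0.00563771 is still above 7/1507 but 0.75¹⁹ ≈0.00422828 is at or below it, so n = 19.

19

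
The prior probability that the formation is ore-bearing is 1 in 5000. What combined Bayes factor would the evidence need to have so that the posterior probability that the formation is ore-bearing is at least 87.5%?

Prior odds = 0.0002/0.9998 = 1/4999.
Target odds = 0.875/0.125 = 7.
Required Bayes factor = 7 ÷ (1/4999) = 34993.

34993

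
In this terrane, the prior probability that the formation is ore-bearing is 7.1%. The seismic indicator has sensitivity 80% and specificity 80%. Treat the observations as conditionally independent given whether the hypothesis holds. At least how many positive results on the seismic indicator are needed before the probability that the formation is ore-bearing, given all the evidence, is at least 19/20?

4

Prior odds: 0.071 ÷ 0.929 = 71/929.
False-positive rate = 1 − 0.8 = 0.2; likelihood ratio of a positive = 0.8/0.2 = 4.
Target odds: 0.95 ÷ 0.05 = 19.
Need (71/929) × 4ⁿ ≥ 19, i.e. 4ⁿ ≥ 17651/71.
4³ = 64 falls short of 17651/71 but 4⁴ = 256 reaches it, so n = 4.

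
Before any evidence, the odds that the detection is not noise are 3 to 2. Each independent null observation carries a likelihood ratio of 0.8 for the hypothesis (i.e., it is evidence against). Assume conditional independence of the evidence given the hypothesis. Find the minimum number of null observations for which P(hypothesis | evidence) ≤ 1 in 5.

9

Prior odds = 1.5.
Likelihood ratio per null observation = 0.8.
Target odds: 0.2 ÷ 0.8 = 0.25.
Require 0.8ⁿ ≤ 0.25 ÷ 1.5 = 1/6.
0.8⁸ = 65536/390625 is still above 1/6 but 0.8⁹ = 262144/1953125 is at or below it, so n = 9.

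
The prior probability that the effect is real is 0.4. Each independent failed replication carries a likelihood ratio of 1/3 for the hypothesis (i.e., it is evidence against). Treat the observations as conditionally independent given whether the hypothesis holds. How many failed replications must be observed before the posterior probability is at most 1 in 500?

6

Prior odds: 0.4 ÷ 0.6 = 2/3.
Likelihood ratio per failed replication = 1/3.
Target posterior odds = 0.002/0.998 = 1/499.
Need (2/3) × (1/3)ⁿ ≤ 1/499, i.e. (1/3)ⁿ ≤ 3/998.
(1/3)⁵ = 1/243 is still above 3/998 but (1/3)⁶ = 1/729 is at or below it, so n = 6.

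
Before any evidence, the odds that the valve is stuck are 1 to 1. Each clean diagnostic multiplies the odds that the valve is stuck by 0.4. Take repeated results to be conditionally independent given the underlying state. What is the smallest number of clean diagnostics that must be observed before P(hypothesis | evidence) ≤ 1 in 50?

Prior odds = 1.
Likelihood ratio per clean diagnostic = 0.4.
Target odds: 0.02 ÷ 0.98 = 1/49.
Need 1 × 0.4ⁿ ≤ 1/49, i.e. 0.4ⁿ ≤ 1/49.
0.4⁴ = 0.0256 is still above 1/49 but 0.4⁵ = 0.01024 is at or below it, so n = 5.

5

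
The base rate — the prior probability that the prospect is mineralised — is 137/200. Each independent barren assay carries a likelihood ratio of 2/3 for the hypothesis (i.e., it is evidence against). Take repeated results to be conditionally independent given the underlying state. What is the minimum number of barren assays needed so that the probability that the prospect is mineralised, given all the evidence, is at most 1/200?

15

Prior odds = 0.685/0.315 = 137/63.
Likelihood ratio per barren assay = 2/3.
Target odds: 0.005 ÷ 0.995 = 1/199.
Require (2/3)ⁿ ≤ 1/199 ÷ (137/63) = 63/27263.
(2/3)¹⁴ = 16384/4782969 is still above 63/27263 but (2/3)¹⁵ = 32768/14348907 is at or below it, so n = 15.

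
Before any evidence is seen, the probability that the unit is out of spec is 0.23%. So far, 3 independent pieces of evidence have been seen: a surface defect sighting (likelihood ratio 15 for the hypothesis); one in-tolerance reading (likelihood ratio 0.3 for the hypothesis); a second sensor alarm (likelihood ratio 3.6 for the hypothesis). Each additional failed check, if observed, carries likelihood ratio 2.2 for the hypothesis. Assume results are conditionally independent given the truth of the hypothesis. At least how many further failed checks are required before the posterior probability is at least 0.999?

13

Prior odds = 0.0023/0.9977 = 23/9977.
Combined Bayes factor of the evidence already in hand = 15 × 0.3 × 3.6 = 16.2.
Odds after that evidence = (23/9977) × 16.2 = 1863/49885.
Target odds = 0.999/0.001 = 999.
Need 2.2ⁿ ≥ 999 ÷ (1863/49885) = 1845745/69.
2.2¹² ≈12855 falls short of 1845745/69 but 2.2¹³ ≈28281 reaches it, so n = 13.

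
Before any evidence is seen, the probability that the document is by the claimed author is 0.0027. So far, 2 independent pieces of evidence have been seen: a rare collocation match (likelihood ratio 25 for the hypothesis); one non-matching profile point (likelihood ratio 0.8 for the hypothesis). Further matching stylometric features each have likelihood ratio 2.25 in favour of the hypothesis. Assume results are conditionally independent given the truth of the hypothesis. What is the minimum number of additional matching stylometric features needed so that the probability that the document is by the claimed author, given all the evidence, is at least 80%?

Prior odds = 0.0027/0.9973 = 27/9973.
Combined Bayes factor of the evidence already in hand = 25 × 0.8 = 20.
Odds after that evidence = (27/9973) × 20 = 540/9973.
Target odds = 0.8/0.2 = 4.
Need 2.25ⁿ ≥ 4 ÷ (540/9973) = 9973/135.
2.25⁵ = 59049/1024 falls short of 9973/135 but 2.25⁶ = 531441/4096 reaches it, so n = 6.

6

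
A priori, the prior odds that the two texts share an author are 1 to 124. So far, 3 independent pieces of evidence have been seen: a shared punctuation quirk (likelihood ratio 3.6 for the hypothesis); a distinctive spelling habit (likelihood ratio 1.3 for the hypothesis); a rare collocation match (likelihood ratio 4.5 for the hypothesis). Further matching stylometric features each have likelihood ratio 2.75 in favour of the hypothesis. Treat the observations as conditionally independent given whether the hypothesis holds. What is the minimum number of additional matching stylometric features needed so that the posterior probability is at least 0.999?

Prior odds = 1/124.
Combined Bayes factor of the evidence already in hand = 3.6 × 1.3 × 4.5 = 21.06.
Odds after that evidence = (1/124) × 21.06 = 1053/6200.
Target odds = 0.999/0.001 = 999.
Need 2.75ⁿ ≥ 999 ÷ (1053/6200) = 229400/39.
2.75⁸ = 214358881/65536 falls short of 229400/39 but 2.75⁹ ≈8994.86 reaches it, so n = 9.

9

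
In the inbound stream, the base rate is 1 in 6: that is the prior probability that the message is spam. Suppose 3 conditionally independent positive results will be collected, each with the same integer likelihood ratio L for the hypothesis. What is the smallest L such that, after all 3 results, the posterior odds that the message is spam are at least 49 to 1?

7

Prior odds = (1/6)/(5/6) = 0.2.
Target odds = 49.
Need L³ ≥ 49 ÷ 0.2 = 245.
6³ = 216 < 245 ≤ 343 = 7³, so L = 7.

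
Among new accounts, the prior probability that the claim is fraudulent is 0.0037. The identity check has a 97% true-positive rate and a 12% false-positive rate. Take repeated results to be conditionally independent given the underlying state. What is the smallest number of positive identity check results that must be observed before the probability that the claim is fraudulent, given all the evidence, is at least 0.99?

Prior odds = 0.0037/0.9963 = 37/9963.
Likelihood ratio of a positive result = 0.97/0.12 = 97/12.
Target posterior odds = 0.99/0.01 = 99.
Need (37/9963) × (97/12)ⁿ ≥ 99, i.e. (97/12)ⁿ ≥ 986337/37.
(97/12)⁴ = 88529281/20736 falls short of 986337/37 but (97/12)⁵ ≈34510.6 reaches it, so n = 5.

5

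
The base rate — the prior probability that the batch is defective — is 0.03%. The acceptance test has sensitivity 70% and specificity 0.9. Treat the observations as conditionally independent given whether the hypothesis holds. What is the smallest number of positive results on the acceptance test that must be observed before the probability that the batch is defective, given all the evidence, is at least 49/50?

7

Prior odds = 0.0003/0.9997 = 3/9997.
False-positive rate = 1 − 0.9 = 0.1; likelihood ratio of a positive = 0.7/0.1 = 7.
Target posterior odds = 0.98/0.02 = 49.
Need (3/9997) × 7ⁿ ≥ 49, i.e. 7ⁿ ≥ 489853/3.
7⁶ = 117649 falls short of 489853/3 but 7⁷ = 823543 reaches it, so n = 7.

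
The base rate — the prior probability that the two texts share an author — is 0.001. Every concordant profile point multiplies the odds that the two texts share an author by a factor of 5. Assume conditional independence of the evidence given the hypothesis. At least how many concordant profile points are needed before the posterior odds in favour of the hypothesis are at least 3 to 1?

5

Prior odds: 0.001 ÷ 0.999 = 1/999.
Likelihood ratio per concordant profile point = 5.
Target odds = 3.
Require 5ⁿ ≥ 3 ÷ (1/999) = 2997.
5⁴ = 625 falls short of 2997 but 5⁵ = 3125 reaches it, so n = 5.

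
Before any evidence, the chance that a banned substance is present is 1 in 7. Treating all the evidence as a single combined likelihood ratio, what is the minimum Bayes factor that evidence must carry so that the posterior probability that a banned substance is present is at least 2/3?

12

Prior odds = (1/7)/(6/7) = 1/6.
Target odds = (2/3)/(1/3) = 2.
Required Bayes factor = 2 ÷ (1/6) = 12.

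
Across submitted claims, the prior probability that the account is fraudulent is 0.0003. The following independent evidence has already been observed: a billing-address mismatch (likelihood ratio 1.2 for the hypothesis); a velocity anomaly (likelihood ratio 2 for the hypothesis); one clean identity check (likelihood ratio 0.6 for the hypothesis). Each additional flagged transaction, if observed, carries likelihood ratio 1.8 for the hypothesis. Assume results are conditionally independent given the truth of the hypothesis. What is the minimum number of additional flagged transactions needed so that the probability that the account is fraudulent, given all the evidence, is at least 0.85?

17

Prior odds = 0.0003/0.9997 = 3/9997.
Combined Bayes factor of the evidence already in hand = 1.2 × 2 × 0.6 = 1.44.
Odds after that evidence = (3/9997) × 1.44 = 108/249925.
Target odds = 0.85/0.15 = 17/3.
Need 1.8ⁿ ≥ 17/3 ÷ (108/249925) = 4248725/324.
1.8¹⁶ ≈12144 falls short of 4248725/324 but 1.8¹⁷ ≈21859.1 reaches it, so n = 17.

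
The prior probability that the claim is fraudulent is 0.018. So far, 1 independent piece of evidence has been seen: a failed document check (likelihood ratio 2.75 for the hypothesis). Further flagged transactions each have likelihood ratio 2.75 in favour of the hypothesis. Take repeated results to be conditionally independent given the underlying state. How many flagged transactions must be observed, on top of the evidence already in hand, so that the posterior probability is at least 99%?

8

Prior odds = 0.018/0.982 = 9/491.
Bayes factor of the evidence already in hand = 2.75.
Odds after that evidence = (9/491) × 2.75 = 99/1964.
Target odds = 0.99/0.01 = 99.
Need 2.75ⁿ ≥ 99 ÷ (99/1964) = 1964.
2.75⁷ = 19487171/16384 falls short of 1964 but 2.75⁸ = 214358881/65536 reaches it, so n = 8.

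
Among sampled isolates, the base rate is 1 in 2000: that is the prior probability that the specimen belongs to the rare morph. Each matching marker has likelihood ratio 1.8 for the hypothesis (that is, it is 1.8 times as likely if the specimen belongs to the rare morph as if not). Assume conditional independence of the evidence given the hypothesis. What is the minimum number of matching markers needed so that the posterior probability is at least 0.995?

Prior odds: 0.0005 ÷ 0.9995 = 1/1999.
Likelihood ratio per matching marker = 1.8.
Target odds: 0.995 ÷ 0.005 = 199.
Require 1.8ⁿ ≥ 199 ÷ (1/1999) = 397801.
1.8²¹ ≈229468 falls short of 397801 but 1.8²² ≈413043 reaches it, so n = 22.

22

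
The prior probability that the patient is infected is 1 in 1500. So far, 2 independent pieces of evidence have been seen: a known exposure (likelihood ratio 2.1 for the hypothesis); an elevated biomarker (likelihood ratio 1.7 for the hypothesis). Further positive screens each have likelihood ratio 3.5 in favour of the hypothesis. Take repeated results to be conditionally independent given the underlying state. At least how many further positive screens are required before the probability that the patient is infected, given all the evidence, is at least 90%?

Prior odds = (1/1500)/(1499/1500) = 1/1499.
Combined Bayes factor of the evidence already in hand = 2.1 × 1.7 = 3.57.
Odds after that evidence = (1/1499) × 3.57 = 357/149900.
Target odds = 0.9/0.1 = 9.
Need 3.5ⁿ ≥ 9 ÷ (357/149900) = 449700/119.
3.5⁶ = 1838.265625 falls short of 449700/119 but 3.5⁷ = 823543/128 reaches it, so n = 7.

7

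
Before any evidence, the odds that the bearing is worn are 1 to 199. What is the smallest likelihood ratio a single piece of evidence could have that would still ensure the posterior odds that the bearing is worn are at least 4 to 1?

796

Prior odds = 1/199.
Target odds = 4.
Required Bayes factor = 4 ÷ (1/199) = 796.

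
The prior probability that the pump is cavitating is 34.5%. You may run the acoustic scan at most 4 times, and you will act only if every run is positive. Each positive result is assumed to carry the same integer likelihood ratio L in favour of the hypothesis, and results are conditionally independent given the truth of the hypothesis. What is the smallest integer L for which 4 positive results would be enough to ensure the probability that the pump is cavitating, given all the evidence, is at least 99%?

4

Prior odds = 0.345/0.655 = 69/131.
Target odds = 0.99/0.01 = 99.
Need L⁴ ≥ 99 ÷ (69/131) = 4323/23.
3⁴ = 81 < 4323/23 ≤ 256 = 4⁴, so L = 4.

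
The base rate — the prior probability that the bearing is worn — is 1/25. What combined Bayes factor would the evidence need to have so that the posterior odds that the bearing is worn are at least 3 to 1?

72

Prior odds = 0.04/0.96 = 1/24.
Target odds = 3.
Required Bayes factor = 3 ÷ (1/24) = 72.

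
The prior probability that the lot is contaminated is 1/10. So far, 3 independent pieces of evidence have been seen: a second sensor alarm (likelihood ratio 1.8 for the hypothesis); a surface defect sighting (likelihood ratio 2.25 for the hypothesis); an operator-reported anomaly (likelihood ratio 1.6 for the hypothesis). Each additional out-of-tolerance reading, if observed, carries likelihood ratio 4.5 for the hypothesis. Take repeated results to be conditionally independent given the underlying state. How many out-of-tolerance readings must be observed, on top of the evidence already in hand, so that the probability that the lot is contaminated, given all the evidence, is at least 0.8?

2

Prior odds = 0.1/0.9 = 1/9.
Combined Bayes factor of the evidence already in hand = 1.8 × 2.25 × 1.6 = 6.48.
Odds after that evidence = (1/9) × 6.48 = 0.72.
Target odds = 0.8/0.2 = 4.
Need 4.5ⁿ ≥ 4 ÷ 0.72 = 50/9.
4.5¹ = 4.5 falls short of 50/9 but 4.5² = 20.25 reaches it, so n = 2.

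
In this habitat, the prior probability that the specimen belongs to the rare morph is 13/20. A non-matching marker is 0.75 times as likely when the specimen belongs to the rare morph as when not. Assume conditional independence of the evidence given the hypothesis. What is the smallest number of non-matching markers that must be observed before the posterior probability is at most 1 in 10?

10

Prior odds = 0.65/0.35 = 13/7.
Likelihood ratio per non-matching marker = 0.75.
Target odds: 0.1 ÷ 0.9 = 1/9.
Need (13/7) × 0.75ⁿ ≤ 1/9, i.e. 0.75ⁿ ≤ 7/117.
0.75⁹ = 19683/262144 is still above 7/117 but 0.75¹⁰ = 59049/1048576 is at or below it, so n = 10.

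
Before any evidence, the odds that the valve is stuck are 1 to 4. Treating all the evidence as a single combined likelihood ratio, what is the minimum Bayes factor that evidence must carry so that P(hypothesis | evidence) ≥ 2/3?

Prior odds = 0.25.
Target odds = (2/3)/(1/3) = 2.
Required Bayes factor = 2 ÷ 0.25 = 8.

8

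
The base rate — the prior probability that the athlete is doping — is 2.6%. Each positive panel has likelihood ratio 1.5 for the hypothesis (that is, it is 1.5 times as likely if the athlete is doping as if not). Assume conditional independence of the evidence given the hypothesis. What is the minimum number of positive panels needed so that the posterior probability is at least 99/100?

Prior odds: 0.026 ÷ 0.974 = 13/487.
Likelihood ratio per positive panel = 1.5.
Target odds: 0.99 ÷ 0.01 = 99.
Require 1.5ⁿ ≥ 99 ÷ (13/487) = 48213/13.
1.5²⁰ ≈3325.26 falls short of 48213/13 but 1.5²¹ ≈4987.89 reaches it, so n = 21.

21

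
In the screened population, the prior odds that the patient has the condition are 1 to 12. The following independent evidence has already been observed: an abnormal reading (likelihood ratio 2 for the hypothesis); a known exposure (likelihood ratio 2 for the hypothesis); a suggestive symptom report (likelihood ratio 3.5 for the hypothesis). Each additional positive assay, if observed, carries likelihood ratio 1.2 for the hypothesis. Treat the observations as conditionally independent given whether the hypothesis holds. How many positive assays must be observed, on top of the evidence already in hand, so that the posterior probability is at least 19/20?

Prior odds = 1/12.
Combined Bayes factor of the evidence already in hand = 2 × 2 × 3.5 = 14.
Odds after that evidence = (1/12) × 14 = 7/6.
Target odds = 0.95/0.05 = 19.
Need 1.2ⁿ ≥ 19 ÷ (7/6) = 114/7.
1.2¹⁵ ≈15.407 falls short of 114/7 but 1.2¹⁶ ≈18.4884 reaches it, so n = 16.

16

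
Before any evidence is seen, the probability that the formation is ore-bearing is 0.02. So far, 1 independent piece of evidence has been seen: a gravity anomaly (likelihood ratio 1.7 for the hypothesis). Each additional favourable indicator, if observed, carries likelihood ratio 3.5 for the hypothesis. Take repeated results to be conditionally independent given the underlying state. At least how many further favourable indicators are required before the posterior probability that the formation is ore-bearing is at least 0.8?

4

Prior odds = 0.02/0.98 = 1/49.
Bayes factor of the evidence already in hand = 1.7.
Odds after that evidence = (1/49) × 1.7 = 17/490.
Target odds = 0.8/0.2 = 4.
Need 3.5ⁿ ≥ 4 ÷ (17/490) = 1960/17.
3.5³ = 42.875 falls short of 1960/17 but 3.5⁴ = 150.0625 reaches it, so n = 4.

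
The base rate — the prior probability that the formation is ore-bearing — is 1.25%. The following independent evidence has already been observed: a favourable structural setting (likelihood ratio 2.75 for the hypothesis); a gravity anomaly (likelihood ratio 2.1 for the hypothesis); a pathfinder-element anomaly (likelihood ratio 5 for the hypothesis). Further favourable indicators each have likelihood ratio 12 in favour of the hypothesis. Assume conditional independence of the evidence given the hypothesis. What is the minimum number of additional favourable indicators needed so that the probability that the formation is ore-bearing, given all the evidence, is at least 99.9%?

Prior odds = 0.0125/0.9875 = 1/79.
Combined Bayes factor of the evidence already in hand = 2.75 × 2.1 × 5 = 28.875.
Odds after that evidence = (1/79) × 28.875 = 231/632.
Target odds = 0.999/0.001 = 999.
Need 12ⁿ ≥ 999 ÷ (231/632) = 210456/77.
12³ = 1728 falls short of 210456/77 but 12⁴ = 20736 reaches it, so n = 4.

4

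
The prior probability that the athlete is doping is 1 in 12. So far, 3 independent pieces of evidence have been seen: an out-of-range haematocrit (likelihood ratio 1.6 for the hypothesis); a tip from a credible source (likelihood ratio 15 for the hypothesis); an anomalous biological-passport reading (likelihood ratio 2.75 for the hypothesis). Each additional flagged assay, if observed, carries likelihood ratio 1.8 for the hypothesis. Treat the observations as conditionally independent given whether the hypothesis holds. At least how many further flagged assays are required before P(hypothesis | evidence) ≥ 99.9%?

Prior odds = (1/12)/(11/12) = 1/11.
Combined Bayes factor of the evidence already in hand = 1.6 × 15 × 2.75 = 66.
Odds after that evidence = (1/11) × 66 = 6.
Target odds = 0.999/0.001 = 999.
Need 1.8ⁿ ≥ 999 ÷ 6 = 166.5.
1.8⁸ = 43046721/390625 falls short of 166.5 but 1.8⁹ = 387420489/1953125 reaches it, so n = 9.

9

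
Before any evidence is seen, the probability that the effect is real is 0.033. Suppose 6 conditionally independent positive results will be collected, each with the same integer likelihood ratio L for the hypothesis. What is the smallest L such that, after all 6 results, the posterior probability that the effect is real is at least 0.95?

Prior odds = 0.033/0.967 = 33/967.
Target odds = 0.95/0.05 = 19.
Need L⁶ ≥ 19 ÷ (33/967) = 18373/33.
2⁶ = 64 < 18373/33 ≤ 729 = 3⁶, so L = 3.

3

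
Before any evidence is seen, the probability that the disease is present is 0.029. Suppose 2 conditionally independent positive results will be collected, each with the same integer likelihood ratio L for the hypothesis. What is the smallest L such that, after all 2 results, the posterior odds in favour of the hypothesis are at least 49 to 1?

Prior odds = 0.029/0.971 = 29/971.
Target odds = 49.
Need L² ≥ 49 ÷ (29/971) = 47579/29.
40² = 1600 < 47579/29 ≤ 1681 = 41², so L = 41.

41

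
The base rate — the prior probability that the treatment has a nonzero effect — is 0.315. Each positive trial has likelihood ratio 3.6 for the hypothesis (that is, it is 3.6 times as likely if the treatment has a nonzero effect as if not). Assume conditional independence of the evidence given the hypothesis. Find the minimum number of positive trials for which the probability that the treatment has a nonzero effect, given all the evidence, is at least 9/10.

Prior odds = 0.315/0.685 = 63/137.
Likelihood ratio per positive trial = 3.6.
Target posterior odds = 0.9/0.1 = 9.
Require 3.6ⁿ ≥ 9 ÷ (63/137) = 137/7.
3.6² = 12.96 falls short of 137/7 but 3.6³ = 46.656 reaches it, so n = 3.

3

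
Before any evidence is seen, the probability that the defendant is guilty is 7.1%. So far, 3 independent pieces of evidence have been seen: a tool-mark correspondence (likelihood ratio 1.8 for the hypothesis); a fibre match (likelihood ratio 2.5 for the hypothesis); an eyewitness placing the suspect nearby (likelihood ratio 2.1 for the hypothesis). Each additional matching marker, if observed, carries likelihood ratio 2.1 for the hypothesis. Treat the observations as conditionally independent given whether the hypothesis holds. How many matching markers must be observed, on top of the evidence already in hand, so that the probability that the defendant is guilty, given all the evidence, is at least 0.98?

6

Prior odds = 0.071/0.929 = 71/929.
Combined Bayes factor of the evidence already in hand = 1.8 × 2.5 × 2.1 = 9.45.
Odds after that evidence = (71/929) × 9.45 = 13419/18580.
Target odds = 0.98/0.02 = 49.
Need 2.1ⁿ ≥ 49 ÷ (13419/18580) = 130060/1917.
2.1⁵ = 4084101/100000 falls short of 130060/1917 but 2.1⁶ = 85766121/1000000 reaches it, so n = 6.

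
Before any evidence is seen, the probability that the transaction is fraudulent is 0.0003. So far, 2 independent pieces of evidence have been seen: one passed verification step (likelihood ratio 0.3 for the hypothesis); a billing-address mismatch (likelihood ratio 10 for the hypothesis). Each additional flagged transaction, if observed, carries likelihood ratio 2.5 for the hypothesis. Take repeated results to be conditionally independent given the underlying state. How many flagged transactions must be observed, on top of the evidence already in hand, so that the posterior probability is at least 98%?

12

Prior odds = 0.0003/0.9997 = 3/9997.
Combined Bayes factor of the evidence already in hand = 0.3 × 10 = 3.
Odds after that evidence = (3/9997) × 3 = 9/9997.
Target odds = 0.98/0.02 = 49.
Need 2.5ⁿ ≥ 49 ÷ (9/9997) = 489853/9.
2.5¹¹ = 48828125/2048 falls short of 489853/9 but 2.5¹² = 244140625/4096 reaches it, so n = 12.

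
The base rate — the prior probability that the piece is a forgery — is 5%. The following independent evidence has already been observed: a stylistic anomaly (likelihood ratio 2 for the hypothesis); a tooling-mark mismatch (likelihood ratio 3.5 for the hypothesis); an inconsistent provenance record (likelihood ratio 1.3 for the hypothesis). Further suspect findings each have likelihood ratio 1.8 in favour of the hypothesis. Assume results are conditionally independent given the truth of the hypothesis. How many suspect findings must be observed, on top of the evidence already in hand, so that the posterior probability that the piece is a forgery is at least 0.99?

10

Prior odds = 0.05/0.95 = 1/19.
Combined Bayes factor of the evidence already in hand = 2 × 3.5 × 1.3 = 9.1.
Odds after that evidence = (1/19) × 9.1 = 91/190.
Target odds = 0.99/0.01 = 99.
Need 1.8ⁿ ≥ 99 ÷ (91/190) = 18810/91.
1.8⁹ = 387420489/1953125 falls short of 18810/91 but 1.8¹⁰ ≈357.047 reaches it, so n = 10.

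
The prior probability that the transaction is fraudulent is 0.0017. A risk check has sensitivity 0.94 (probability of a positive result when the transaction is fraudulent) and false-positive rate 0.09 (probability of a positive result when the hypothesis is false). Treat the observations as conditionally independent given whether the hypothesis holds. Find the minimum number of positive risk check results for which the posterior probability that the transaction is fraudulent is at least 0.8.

4

Prior odds = 0.0017/0.9983 = 17/9983.
Likelihood ratio of a positive result = 0.94/0.09 = 94/9.
Target posterior odds = 0.8/0.2 = 4.
Require (94/9)ⁿ ≥ 4 ÷ (17/9983) = 39932/17.
(94/9)³ = 830584/729 falls short of 39932/17 but (94/9)⁴ = 78074896/6561 reaches it, so n = 4.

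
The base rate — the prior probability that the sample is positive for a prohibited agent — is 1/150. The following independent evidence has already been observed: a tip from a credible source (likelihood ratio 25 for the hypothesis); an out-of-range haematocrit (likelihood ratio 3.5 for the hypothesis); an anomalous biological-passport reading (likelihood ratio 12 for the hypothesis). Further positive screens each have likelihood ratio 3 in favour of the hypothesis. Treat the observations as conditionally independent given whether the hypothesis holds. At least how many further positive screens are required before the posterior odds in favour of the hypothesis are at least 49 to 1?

2

Prior odds = (1/150)/(149/150) = 1/149.
Combined Bayes factor of the evidence already in hand = 25 × 3.5 × 12 = 1050.
Odds after that evidence = (1/149) × 1050 = 1050/149.
Target odds = 49.
Need 3ⁿ ≥ 49 ÷ (1050/149) = 1043/150.
3¹ = 3 falls short of 1043/150 but 3² = 9 reaches it, so n = 2.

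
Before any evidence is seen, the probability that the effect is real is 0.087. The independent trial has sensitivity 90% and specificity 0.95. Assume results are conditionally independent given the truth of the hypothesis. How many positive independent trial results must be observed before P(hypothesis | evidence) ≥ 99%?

3

Prior odds = 0.087/0.913 = 87/913.
False-positive rate = 1 − 0.95 = 0.05; likelihood ratio of a positive = 0.9/0.05 = 18.
Target odds: 0.99 ÷ 0.01 = 99.
Need (87/913) × 18ⁿ ≥ 99, i.e. 18ⁿ ≥ 30129/29.
18² = 324 falls short of 30129/29 but 18³ = 5832 reaches it, so n = 3.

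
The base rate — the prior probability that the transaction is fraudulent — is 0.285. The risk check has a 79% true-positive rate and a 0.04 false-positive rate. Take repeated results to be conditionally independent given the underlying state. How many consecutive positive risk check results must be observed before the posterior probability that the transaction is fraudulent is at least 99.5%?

Prior odds: 0.285 ÷ 0.715 = 57/143.
Likelihood ratio of a positive result = 0.79/0.04 = 19.75.
Target odds: 0.995 ÷ 0.005 = 199.
Require 19.75ⁿ ≥ 199 ÷ (57/143) = 28457/57.
19.75² = 390.0625 falls short of 28457/57 but 19.75³ = 7703.734375 reaches it, so n = 3.

3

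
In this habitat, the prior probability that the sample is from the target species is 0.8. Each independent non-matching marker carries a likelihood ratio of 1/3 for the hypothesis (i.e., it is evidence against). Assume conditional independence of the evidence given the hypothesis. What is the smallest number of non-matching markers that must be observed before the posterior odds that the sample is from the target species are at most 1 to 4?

Prior odds = 0.8/0.2 = 4.
Likelihood ratio per non-matching marker = 1/3.
Target odds = 0.25.
Need 4 × (1/3)ⁿ ≤ 0.25, i.e. (1/3)ⁿ ≤ 0.0625.
(1/3)² = 1/9 is still above 0.0625 but (1/3)³ = 1/27 is at or below it, so n = 3.

3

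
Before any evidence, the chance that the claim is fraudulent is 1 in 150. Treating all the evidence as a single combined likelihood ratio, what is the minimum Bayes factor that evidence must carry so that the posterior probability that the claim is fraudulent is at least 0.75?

447

Prior odds = (1/150)/(149/150) = 1/149.
Target odds = 0.75/0.25 = 3.
Required Bayes factor = 3 ÷ (1/149) = 447.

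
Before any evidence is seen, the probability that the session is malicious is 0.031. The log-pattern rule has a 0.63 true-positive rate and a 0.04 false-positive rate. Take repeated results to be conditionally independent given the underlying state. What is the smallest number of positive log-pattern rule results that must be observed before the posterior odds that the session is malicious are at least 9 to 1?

Prior odds: 0.031 ÷ 0.969 = 31/969.
Likelihood ratio of a positive result = 0.63/0.04 = 15.75.
Target odds = 9.
Need (31/969) × 15.75ⁿ ≥ 9, i.e. 15.75ⁿ ≥ 8721/31.
15.75² = 248.0625 falls short of 8721/31 but 15.75³ = 3906.984375 reaches it, so n = 3.

3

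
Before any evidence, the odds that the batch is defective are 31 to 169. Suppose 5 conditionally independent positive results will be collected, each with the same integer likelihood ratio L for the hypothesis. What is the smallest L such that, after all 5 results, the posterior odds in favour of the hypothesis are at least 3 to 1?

2

Prior odds = 31/169.
Target odds = 3.
Need L⁵ ≥ 3 ÷ (31/169) = 507/31.
1⁵ = 1 < 507/31 ≤ 32 = 2⁵, so L = 2.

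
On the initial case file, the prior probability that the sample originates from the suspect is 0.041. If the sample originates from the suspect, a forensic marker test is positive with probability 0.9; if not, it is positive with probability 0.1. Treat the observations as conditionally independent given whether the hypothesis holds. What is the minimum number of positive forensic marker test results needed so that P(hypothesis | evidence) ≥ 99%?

Prior odds: 0.041 ÷ 0.959 = 41/959.
Likelihood ratio of a positive = 0.9/0.1 = 9.
Target posterior odds = 0.99/0.01 = 99.
Need (41/959) × 9ⁿ ≥ 99, i.e. 9ⁿ ≥ 94941/41.
9³ = 729 falls short of 94941/41 but 9⁴ = 6561 reaches it, so n = 4.

4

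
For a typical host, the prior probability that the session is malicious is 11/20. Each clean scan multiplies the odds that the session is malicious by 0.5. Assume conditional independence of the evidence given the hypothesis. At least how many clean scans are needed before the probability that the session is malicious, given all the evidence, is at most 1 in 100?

7

Prior odds: 0.55 ÷ 0.45 = 11/9.
Likelihood ratio per clean scan = 0.5.
Target posterior odds = 0.01/0.99 = 1/99.
Require 0.5ⁿ ≤ 1/99 ÷ (11/9) = 1/121.
0.5⁶ = 0.015625 is still above 1/121 but 0.5⁷ = 0.0078125 is at or below it, so n = 7.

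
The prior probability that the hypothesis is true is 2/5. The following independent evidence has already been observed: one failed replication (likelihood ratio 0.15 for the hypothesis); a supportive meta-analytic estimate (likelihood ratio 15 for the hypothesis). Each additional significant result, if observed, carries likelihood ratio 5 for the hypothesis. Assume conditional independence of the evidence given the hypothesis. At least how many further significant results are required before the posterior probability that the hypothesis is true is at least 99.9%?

Prior odds = 0.4/0.6 = 2/3.
Combined Bayes factor of the evidence already in hand = 0.15 × 15 = 2.25.
Odds after that evidence = (2/3) × 2.25 = 1.5.
Target odds = 0.999/0.001 = 999.
Need 5ⁿ ≥ 999 ÷ 1.5 = 666.
5⁴ = 625 falls short of 666 but 5⁵ = 3125 reaches it, so n = 5.

5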